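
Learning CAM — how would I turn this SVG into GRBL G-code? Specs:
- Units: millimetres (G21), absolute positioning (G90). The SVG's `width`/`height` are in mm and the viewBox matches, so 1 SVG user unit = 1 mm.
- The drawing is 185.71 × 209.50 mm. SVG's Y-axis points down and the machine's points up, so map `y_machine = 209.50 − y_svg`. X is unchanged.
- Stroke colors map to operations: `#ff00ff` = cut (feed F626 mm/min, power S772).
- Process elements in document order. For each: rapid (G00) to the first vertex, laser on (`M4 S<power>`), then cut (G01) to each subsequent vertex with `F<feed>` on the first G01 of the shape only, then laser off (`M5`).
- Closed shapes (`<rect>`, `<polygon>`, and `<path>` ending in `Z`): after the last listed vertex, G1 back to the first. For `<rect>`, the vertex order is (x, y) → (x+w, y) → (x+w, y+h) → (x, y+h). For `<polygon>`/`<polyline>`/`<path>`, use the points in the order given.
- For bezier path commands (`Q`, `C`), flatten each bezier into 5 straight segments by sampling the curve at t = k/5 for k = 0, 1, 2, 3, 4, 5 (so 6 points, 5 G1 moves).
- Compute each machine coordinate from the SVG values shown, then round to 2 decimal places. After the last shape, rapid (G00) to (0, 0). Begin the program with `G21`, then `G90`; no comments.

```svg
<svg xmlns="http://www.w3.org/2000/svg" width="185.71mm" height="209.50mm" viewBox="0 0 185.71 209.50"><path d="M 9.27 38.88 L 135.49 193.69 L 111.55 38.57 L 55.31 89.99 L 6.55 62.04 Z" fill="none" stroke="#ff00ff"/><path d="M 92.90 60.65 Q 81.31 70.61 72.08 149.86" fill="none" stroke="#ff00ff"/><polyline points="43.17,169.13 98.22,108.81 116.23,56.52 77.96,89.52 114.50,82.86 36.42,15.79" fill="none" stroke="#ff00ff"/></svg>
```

G21
G90
G00 X9.27 Y170.62
M4 S772
G01 X135.49 Y15.81 F626
G01 X111.55 Y170.93
G01 X55.31 Y119.51
G01 X6.55 Y147.46
G01 X9.27 Y170.62
M5
G00 X92.90 Y148.85
M4 S772
G01 X88.36 Y142.09 F626
G01 X84.01 Y129.80
G01 X79.84 Y111.95
G01 X75.87 Y88.57
G01 X72.08 Y59.64
M5
G00 X43.17 Y40.37
M4 S772
G01 X98.22 Y100.69 F626
G01 X116.23 Y152.98
G01 X77.96 Y119.98
G01 X114.50 Y126.64
G01 X36.42 Y193.71
M5
G00 X0.00 Y0.00

viewBox `0 0 185.71 209.50` with mm width/height → 1 unit = 1 mm. Flip: y_m = 209.50 − y_svg.

**Shape 1** — `<path>` closed polygon, stroke `#ff00ff` → cut (S772, F626). Machine vertices: (9.27,170.62) → (135.49,15.81) → (111.55,170.93) → (55.31,119.51) → (6.55,147.46) → (9.27,170.62). Closed: final G1 returns to the first vertex.

**Shape 2** — `<path>` quadratic bezier, stroke `#ff00ff` → cut (S772, F626). Control points (SVG): P0=(92.90,60.65), P1=(81.31,70.61), P2=(72.08,149.86); sampled at t=k/5. Machine vertices: (92.90,148.85) → (88.36,142.09) → (84.01,129.80) → (79.84,111.95) → (75.87,88.57) → (72.08,59.64). Open path.

**Shape 3** — `<polyline>` open polyline, stroke `#ff00ff` → cut (S772, F626). Machine vertices: (43.17,40.37) → (98.22,100.69) → (116.23,152.98) → (77.96,119.98) → (114.50,126.64) → (36.42,193.71). Open path.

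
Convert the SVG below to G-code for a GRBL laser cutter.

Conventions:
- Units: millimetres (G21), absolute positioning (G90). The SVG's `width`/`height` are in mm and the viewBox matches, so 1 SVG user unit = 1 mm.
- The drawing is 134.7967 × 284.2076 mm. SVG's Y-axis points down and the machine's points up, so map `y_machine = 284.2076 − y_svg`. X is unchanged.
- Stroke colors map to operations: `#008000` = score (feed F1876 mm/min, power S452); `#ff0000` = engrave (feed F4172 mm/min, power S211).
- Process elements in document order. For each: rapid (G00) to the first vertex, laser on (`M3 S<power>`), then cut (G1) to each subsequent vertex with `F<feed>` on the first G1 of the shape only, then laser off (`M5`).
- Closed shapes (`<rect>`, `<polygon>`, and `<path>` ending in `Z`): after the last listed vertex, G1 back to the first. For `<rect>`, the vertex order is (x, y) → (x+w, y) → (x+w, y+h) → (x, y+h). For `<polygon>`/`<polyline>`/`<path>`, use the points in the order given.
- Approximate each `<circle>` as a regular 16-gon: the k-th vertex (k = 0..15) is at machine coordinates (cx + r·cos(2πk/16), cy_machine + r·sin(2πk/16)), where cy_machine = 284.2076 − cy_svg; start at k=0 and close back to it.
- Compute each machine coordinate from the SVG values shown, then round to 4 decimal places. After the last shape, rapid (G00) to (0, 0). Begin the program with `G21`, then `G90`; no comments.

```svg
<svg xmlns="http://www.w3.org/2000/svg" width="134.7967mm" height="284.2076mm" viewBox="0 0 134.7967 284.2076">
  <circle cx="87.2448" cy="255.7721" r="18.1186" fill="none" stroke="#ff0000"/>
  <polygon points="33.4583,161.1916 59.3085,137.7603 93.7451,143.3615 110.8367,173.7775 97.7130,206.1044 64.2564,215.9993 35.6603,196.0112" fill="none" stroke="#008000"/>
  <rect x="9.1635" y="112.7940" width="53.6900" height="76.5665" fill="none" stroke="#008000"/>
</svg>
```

G21
G90
G00 X105.3634 Y28.4355
M3 S211
G1 X103.9842 Y35.3692 F4172
G1 X100.0566 Y41.2473
G1 X94.1785 Y45.1749
G1 X87.2448 Y46.5541
G1 X80.3111 Y45.1749
G1 X74.4330 Y41.2473
G1 X70.5054 Y35.3692
G1 X69.1262 Y28.4355
G1 X70.5054 Y21.5018
G1 X74.4330 Y15.6237
G1 X80.3111 Y11.6961
G1 X87.2448 Y10.3169
G1 X94.1785 Y11.6961
G1 X100.0566 Y15.6237
G1 X103.9842 Y21.5018
G1 X105.3634 Y28.4355
M5
G00 X33.4583 Y123.0160
M3 S452
G1 X59.3085 Y146.4473 F1876
G1 X93.7451 Y140.8461
G1 X110.8367 Y110.4301
G1 X97.7130 Y78.1032
G1 X64.2564 Y68.2083
G1 X35.6603 Y88.1964
G1 X33.4583 Y123.0160
M5
G00 X9.1635 Y171.4136
M3 S452
G1 X62.8535 Y171.4136 F1876
G1 X62.8535 Y94.8471
G1 X9.1635 Y94.8471
G1 X9.1635 Y171.4136
M5
G00 X0.0000 Y0.0000

viewBox `0 0 134.7967 284.2076` with mm width/height → 1 unit = 1 mm. Flip: y_m = 284.2076 − y_svg.

**Shape 1** — `<circle>` circle, stroke `#ff0000` → engrave (S211, F4172). Machine vertices: (105.3634,28.4355) → (103.9842,35.3692) → (100.0566,41.2473) → (94.1785,45.1749) → (87.2448,46.5541) → (80.3111,45.1749) → (74.4330,41.2473) → (70.5054,35.3692) → (69.1262,28.4355) → (70.5054,21.5018) → (74.4330,15.6237) → (80.3111,11.6961) → (87.2448,10.3169) → (94.1785,11.6961) → (100.0566,15.6237) → (103.9842,21.5018) → (105.3634,28.4355). Closed: final G1 returns to the first vertex.

**Shape 2** — `<polygon>` regular polygon, stroke `#008000` → score (S452, F1876). Machine vertices: (33.4583,123.0160) → (59.3085,146.4473) → (93.7451,140.8461) → (110.8367,110.4301) → (97.7130,78.1032) → (64.2564,68.2083) → (35.6603,88.1964) → (33.4583,123.0160). Closed: final G1 returns to the first vertex.

**Shape 3** — `<rect>` rectangle, stroke `#008000` → score (S452, F1876). Machine vertices: (9.1635,171.4136) → (62.8535,171.4136) → (62.8535,94.8471) → (9.1635,94.8471) → (9.1635,171.4136). Closed: final G1 returns to the first vertex.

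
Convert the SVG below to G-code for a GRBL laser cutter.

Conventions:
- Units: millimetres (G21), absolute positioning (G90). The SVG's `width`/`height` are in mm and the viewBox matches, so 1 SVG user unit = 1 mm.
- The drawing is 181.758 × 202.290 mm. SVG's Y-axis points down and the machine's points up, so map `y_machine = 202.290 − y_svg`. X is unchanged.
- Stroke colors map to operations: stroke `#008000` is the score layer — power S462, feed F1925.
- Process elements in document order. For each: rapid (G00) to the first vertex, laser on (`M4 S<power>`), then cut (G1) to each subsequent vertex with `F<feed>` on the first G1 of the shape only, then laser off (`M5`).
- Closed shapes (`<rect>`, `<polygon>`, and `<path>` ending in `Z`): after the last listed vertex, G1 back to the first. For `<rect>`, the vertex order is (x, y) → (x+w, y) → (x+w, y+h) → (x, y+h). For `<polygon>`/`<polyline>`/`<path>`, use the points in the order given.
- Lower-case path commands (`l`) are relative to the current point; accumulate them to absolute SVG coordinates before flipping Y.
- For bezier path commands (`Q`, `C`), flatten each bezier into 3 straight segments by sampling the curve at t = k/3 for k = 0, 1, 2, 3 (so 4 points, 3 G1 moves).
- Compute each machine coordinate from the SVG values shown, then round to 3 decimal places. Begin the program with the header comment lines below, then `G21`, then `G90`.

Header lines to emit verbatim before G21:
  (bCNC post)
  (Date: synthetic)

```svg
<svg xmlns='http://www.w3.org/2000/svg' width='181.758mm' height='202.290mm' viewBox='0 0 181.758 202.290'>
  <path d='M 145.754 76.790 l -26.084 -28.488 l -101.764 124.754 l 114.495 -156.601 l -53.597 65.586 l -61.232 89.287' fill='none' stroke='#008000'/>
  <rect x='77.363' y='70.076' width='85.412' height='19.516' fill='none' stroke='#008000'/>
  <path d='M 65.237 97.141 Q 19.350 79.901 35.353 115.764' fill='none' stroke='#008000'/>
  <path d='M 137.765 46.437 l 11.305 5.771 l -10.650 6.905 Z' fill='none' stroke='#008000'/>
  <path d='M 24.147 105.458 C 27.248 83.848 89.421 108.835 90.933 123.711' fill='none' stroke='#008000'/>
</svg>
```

viewBox `0 0 181.758 202.290` with mm width/height → 1 unit = 1 mm. Flip: y_m = 202.290 − y_svg.

**Shape 1** — `<path>` open polyline, stroke `#008000` → score (S462, F1925). Machine vertices: (145.754,125.500) → (119.670,153.988) → (17.906,29.234) → (132.401,185.835) → (78.804,120.249) → (17.572,30.962). Open path.

**Shape 2** — `<rect>` rectangle, stroke `#008000` → score (S462, F1925). Machine vertices: (77.363,132.214) → (162.775,132.214) → (162.775,112.698) → (77.363,112.698) → (77.363,132.214). Closed: final G1 returns to the first vertex.

**Shape 3** — `<path>` quadratic bezier, stroke `#008000` → score (S462, F1925). Control points (SVG): P0=(65.237,97.141), P1=(19.350,79.901), P2=(35.353,115.764); sampled at t=k/3. Machine vertices: (65.237,105.149) → (41.522,110.742) → (31.561,104.534) → (35.353,86.526). Open path.

**Shape 4** — `<path>` regular polygon, stroke `#008000` → score (S462, F1925). Machine vertices: (137.765,155.853) → (149.070,150.082) → (138.420,143.177) → (137.765,155.853). Closed: final G1 returns to the first vertex.

**Shape 5** — `<path>` cubic bezier, stroke `#008000` → score (S462, F1925). Control points (SVG): P0=(24.147,105.458), P1=(27.248,83.848), P2=(89.421,108.835), P3=(90.933,123.711); sampled at t=k/3. Machine vertices: (24.147,96.832) → (42.504,105.010) → (73.635,94.725) → (90.933,78.579). Open path.

(bCNC post)
(Date: synthetic)
G21
G90
G00 X145.754 Y125.500
M4 S462
G1 X119.670 Y153.988 F1925
G1 X17.906 Y29.234
G1 X132.401 Y185.835
G1 X78.804 Y120.249
G1 X17.572 Y30.962
M5
G00 X77.363 Y132.214
M4 S462
G1 X162.775 Y132.214 F1925
G1 X162.775 Y112.698
G1 X77.363 Y112.698
G1 X77.363 Y132.214
M5
G00 X65.237 Y105.149
M4 S462
G1 X41.522 Y110.742 F1925
G1 X31.561 Y104.534
G1 X35.353 Y86.526
M5
G00 X137.765 Y155.853
M4 S462
G1 X149.070 Y150.082 F1925
G1 X138.420 Y143.177
G1 X137.765 Y155.853
M5
G00 X24.147 Y96.832
M4 S462
G1 X42.504 Y105.010 F1925
G1 X73.635 Y94.725
G1 X90.933 Y78.579
M5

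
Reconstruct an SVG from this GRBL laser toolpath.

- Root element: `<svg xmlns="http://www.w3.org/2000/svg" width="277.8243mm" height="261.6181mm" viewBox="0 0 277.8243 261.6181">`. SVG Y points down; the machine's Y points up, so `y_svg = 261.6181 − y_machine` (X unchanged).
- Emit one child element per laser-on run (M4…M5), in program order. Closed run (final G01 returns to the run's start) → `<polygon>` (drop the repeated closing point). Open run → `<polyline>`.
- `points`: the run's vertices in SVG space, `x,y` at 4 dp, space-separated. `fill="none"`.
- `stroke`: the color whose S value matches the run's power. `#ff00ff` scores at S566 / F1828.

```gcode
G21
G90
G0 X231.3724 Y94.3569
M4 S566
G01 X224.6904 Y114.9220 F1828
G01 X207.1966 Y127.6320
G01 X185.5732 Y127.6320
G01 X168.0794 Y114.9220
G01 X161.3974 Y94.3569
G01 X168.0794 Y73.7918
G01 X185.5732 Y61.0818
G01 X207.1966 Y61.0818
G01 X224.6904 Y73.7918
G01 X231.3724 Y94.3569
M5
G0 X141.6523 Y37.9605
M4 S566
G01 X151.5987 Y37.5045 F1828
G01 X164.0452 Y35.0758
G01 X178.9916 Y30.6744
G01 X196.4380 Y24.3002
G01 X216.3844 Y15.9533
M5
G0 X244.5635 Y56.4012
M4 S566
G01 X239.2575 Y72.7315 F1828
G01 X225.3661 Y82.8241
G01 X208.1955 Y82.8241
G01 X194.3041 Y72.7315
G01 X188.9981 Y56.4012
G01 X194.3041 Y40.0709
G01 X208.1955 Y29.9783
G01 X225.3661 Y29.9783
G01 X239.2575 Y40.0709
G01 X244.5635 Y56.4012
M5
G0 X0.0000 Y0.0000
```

<svg xmlns="http://www.w3.org/2000/svg" width="277.8243mm" height="261.6181mm" viewBox="0 0 277.8243 261.6181">
  <polygon points="231.3724,167.2612 224.6904,146.6961 207.1966,133.9861 185.5732,133.9861 168.0794,146.6961 161.3974,167.2612 168.0794,187.8263 185.5732,200.5363 207.1966,200.5363 224.6904,187.8263" fill="none" stroke="#ff00ff"/>
  <polyline points="141.6523,223.6576 151.5987,224.1136 164.0452,226.5423 178.9916,230.9437 196.4380,237.3179 216.3844,245.6648" fill="none" stroke="#ff00ff"/>
  <polygon points="244.5635,205.2169 239.2575,188.8866 225.3661,178.7940 208.1955,178.7940 194.3041,188.8866 188.9981,205.2169 194.3041,221.5472 208.1955,231.6398 225.3661,231.6398 239.2575,221.5472" fill="none" stroke="#ff00ff"/>
</svg>

Machine Y-up, SVG Y-down with viewBox height 261.6181, so y_svg = 261.6181 − y_machine; X carries over. Every run uses S566, so all elements get stroke `#ff00ff` (score).

Run 1: The run returns to its start, so emit a `<polygon>` with points (Y-flipped): 231.3724,167.2612 224.6904,146.6961 207.1966,133.9861 185.5732,133.9861 168.0794,146.6961 161.3974,167.2612 168.0794,187.8263 185.5732,200.5363 207.1966,200.5363 224.6904,187.8263.

Run 2: The run is open, so emit a `<polyline>` with points (Y-flipped): 141.6523,223.6576 151.5987,224.1136 164.0452,226.5423 178.9916,230.9437 196.4380,237.3179 216.3844,245.6648.

Run 3: The run returns to its start, so emit a `<polygon>` with points (Y-flipped): 244.5635,205.2169 239.2575,188.8866 225.3661,178.7940 208.1955,178.7940 194.3041,188.8866 188.9981,205.2169 194.3041,221.5472 208.1955,231.6398 225.3661,231.6398 239.2575,221.5472.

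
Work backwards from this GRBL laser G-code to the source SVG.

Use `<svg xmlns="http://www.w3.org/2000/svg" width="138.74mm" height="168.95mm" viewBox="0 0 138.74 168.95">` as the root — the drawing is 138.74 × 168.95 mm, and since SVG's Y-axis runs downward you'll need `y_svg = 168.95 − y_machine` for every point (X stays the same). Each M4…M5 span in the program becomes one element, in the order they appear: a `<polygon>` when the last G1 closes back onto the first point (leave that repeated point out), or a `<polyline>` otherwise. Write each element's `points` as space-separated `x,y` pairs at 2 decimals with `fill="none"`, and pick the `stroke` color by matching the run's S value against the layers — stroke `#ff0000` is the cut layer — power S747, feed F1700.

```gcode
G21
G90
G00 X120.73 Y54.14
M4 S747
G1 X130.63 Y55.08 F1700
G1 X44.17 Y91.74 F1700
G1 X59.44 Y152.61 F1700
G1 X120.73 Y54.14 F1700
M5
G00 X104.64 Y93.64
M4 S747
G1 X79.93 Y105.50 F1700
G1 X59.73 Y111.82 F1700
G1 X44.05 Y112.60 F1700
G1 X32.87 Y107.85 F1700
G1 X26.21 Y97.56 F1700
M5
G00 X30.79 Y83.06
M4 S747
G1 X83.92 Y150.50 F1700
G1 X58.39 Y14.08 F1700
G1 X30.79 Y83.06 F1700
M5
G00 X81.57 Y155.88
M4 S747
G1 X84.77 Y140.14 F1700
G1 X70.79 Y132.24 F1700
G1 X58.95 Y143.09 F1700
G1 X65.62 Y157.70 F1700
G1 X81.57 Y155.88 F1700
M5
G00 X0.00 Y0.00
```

y_svg = 168.95 − y_m. Every run uses S747, so all elements get stroke `#ff0000` (cut).

[1] closed run; points: 120.73,114.81 130.63,113.87 44.17,77.21 59.44,16.34

[2] open run; points: 104.64,75.31 79.93,63.45 59.73,57.13 44.05,56.35 32.87,61.10 26.21,71.39

[3] closed run; points: 30.79,85.89 83.92,18.45 58.39,154.87

[4] closed run; points: 81.57,13.07 84.77,28.81 70.79,36.71 58.95,25.86 65.62,11.25

<svg xmlns="http://www.w3.org/2000/svg" width="138.74mm" height="168.95mm" viewBox="0 0 138.74 168.95">
  <polygon points="120.73,114.81 130.63,113.87 44.17,77.21 59.44,16.34" fill="none" stroke="#ff0000"/>
  <polyline points="104.64,75.31 79.93,63.45 59.73,57.13 44.05,56.35 32.87,61.10 26.21,71.39" fill="none" stroke="#ff0000"/>
  <polygon points="30.79,85.89 83.92,18.45 58.39,154.87" fill="none" stroke="#ff0000"/>
  <polygon points="81.57,13.07 84.77,28.81 70.79,36.71 58.95,25.86 65.62,11.25" fill="none" stroke="#ff0000"/>
</svg>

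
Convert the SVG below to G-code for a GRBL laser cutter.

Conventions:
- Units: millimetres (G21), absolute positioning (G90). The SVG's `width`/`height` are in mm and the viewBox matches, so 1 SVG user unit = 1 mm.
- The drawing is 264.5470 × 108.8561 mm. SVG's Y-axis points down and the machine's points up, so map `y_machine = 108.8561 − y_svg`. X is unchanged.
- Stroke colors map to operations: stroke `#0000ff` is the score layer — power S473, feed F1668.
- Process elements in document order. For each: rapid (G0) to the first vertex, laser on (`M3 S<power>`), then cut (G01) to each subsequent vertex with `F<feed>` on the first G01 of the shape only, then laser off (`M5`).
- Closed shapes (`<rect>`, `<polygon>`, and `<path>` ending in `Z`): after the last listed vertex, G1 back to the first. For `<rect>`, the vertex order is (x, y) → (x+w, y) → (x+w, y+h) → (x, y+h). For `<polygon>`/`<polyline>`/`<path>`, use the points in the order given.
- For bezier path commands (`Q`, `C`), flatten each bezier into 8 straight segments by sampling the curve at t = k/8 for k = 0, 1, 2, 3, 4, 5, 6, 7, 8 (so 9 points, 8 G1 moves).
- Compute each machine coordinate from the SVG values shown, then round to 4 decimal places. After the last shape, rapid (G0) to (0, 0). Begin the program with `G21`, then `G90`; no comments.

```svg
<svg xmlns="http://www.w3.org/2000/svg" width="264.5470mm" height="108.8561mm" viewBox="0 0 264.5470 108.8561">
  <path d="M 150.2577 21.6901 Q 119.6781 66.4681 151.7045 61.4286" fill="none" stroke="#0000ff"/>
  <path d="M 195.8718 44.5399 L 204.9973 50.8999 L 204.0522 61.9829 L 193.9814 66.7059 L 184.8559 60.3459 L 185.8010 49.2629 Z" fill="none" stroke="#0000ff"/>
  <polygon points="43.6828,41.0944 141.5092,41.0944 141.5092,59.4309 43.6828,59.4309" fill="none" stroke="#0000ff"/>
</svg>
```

viewBox `0 0 264.5470 108.8561` with mm width/height → 1 unit = 1 mm. Flip: y_m = 108.8561 − y_svg.

**Shape 1** — `<path>` quadratic bezier, stroke `#0000ff` → score (S473, F1668). Control points (SVG): P0=(150.2577,21.6901), P1=(119.6781,66.4681), P2=(151.7045,61.4286); sampled at t=k/8. Machine vertices: (150.2577,87.1660) → (143.5910,76.7499) → (138.8808,67.8906) → (136.1270,60.5881) → (135.3296,54.8424) → (136.4887,50.6535) → (139.6042,48.0213) → (144.6761,46.9460) → (151.7045,47.4275). Open path.

**Shape 2** — `<path>` regular polygon, stroke `#0000ff` → score (S473, F1668). Machine vertices: (195.8718,64.3162) → (204.9973,57.9562) → (204.0522,46.8732) → (193.9814,42.1502) → (184.8559,48.5102) → (185.8010,59.5932) → (195.8718,64.3162). Closed: final G1 returns to the first vertex.

**Shape 3** — `<polygon>` rectangle, stroke `#0000ff` → score (S473, F1668). Machine vertices: (43.6828,67.7617) → (141.5092,67.7617) → (141.5092,49.4252) → (43.6828,49.4252) → (43.6828,67.7617). Closed: final G1 returns to the first vertex.

G21
G90
G0 X150.2577 Y87.1660
M3 S473
G01 X143.5910 Y76.7499 F1668
G01 X138.8808 Y67.8906
G01 X136.1270 Y60.5881
G01 X135.3296 Y54.8424
G01 X136.4887 Y50.6535
G01 X139.6042 Y48.0213
G01 X144.6761 Y46.9460
G01 X151.7045 Y47.4275
M5
G0 X195.8718 Y64.3162
M3 S473
G01 X204.9973 Y57.9562 F1668
G01 X204.0522 Y46.8732
G01 X193.9814 Y42.1502
G01 X184.8559 Y48.5102
G01 X185.8010 Y59.5932
G01 X195.8718 Y64.3162
M5
G0 X43.6828 Y67.7617
M3 S473
G01 X141.5092 Y67.7617 F1668
G01 X141.5092 Y49.4252
G01 X43.6828 Y49.4252
G01 X43.6828 Y67.7617
M5
G0 X0.0000 Y0.0000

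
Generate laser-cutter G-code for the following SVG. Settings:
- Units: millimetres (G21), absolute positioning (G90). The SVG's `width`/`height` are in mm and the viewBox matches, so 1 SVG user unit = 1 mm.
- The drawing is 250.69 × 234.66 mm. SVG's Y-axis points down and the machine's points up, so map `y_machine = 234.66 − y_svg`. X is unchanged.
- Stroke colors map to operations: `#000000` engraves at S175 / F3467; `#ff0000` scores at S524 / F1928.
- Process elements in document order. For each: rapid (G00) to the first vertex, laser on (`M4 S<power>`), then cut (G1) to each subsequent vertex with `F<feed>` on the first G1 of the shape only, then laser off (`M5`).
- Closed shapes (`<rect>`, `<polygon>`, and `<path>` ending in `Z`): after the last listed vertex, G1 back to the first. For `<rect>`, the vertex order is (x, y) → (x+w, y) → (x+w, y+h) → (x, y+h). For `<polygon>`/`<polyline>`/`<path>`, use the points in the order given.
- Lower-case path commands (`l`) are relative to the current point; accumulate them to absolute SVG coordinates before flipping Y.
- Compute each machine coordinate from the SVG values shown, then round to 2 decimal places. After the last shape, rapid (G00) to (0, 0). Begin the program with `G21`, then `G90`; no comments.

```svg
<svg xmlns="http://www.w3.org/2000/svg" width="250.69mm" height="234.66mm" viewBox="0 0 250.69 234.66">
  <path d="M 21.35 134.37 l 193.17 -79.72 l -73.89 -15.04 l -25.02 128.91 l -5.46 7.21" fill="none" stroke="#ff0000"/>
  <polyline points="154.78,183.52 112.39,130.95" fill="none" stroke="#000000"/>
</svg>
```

Since the viewBox matches the mm dimensions, user units are millimetres directly. The only transform is the Y-flip y_m = 234.66 − y_svg.

Shape 1 is a open polyline drawn with `<path>`. Its stroke #ff0000 means score at S524, F1928. After flipping Y the toolpath is (21.35,100.29) → (214.52,180.01) → (140.63,195.05) → (115.61,66.14) → (110.15,58.93).

Shape 2 is a line segment drawn with `<polyline>`. Its stroke #000000 means engrave at S175, F3467. After flipping Y the toolpath is (154.78,51.14) → (112.39,103.71).

G21
G90
G00 X21.35 Y100.29
M4 S524
G1 X214.52 Y180.01 F1928
G1 X140.63 Y195.05
G1 X115.61 Y66.14
G1 X110.15 Y58.93
M5
G00 X154.78 Y51.14
M4 S175
G1 X112.39 Y103.71 F3467
M5
G00 X0.00 Y0.00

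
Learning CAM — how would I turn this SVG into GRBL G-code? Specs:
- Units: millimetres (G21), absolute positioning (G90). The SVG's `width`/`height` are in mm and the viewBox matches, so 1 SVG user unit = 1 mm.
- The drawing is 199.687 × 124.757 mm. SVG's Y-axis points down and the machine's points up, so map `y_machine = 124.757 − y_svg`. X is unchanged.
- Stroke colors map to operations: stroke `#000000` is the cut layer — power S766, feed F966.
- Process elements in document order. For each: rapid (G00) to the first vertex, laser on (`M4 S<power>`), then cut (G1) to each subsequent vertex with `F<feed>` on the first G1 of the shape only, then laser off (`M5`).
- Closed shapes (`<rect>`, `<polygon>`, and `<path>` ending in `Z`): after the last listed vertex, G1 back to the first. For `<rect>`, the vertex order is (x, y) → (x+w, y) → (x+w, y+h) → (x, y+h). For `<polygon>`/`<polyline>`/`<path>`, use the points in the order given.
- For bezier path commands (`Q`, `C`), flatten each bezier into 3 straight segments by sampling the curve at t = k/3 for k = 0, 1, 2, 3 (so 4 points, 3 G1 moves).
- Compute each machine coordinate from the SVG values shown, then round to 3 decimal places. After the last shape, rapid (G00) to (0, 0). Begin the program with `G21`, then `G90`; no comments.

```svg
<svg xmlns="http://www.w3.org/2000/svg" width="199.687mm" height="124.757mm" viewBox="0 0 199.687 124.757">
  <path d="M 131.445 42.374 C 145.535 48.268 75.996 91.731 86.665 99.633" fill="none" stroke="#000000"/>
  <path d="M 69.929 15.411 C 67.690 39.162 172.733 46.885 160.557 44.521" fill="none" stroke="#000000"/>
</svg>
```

G21
G90
G00 X131.445 Y82.383
M4 S766
G1 X123.727 Y66.675 F966
G1 X96.664 Y42.171
G1 X86.665 Y25.124
M5
G00 X69.929 Y109.346
M4 S766
G1 X95.136 Y90.718 F966
G1 X141.975 Y81.454
G1 X160.557 Y80.236
M5
G00 X0.000 Y0.000

Since the viewBox matches the mm dimensions, user units are millimetres directly. The only transform is the Y-flip y_m = 124.757 − y_svg.

Shape 1 is a cubic bezier drawn with `<path>`. Its stroke #000000 means cut at S766, F966. After flipping Y the toolpath is (131.445,82.383) → (123.727,66.675) → (96.664,42.171) → (86.665,25.124).

Shape 2 is a cubic bezier drawn with `<path>`. Its stroke #000000 means cut at S766, F966. After flipping Y the toolpath is (69.929,109.346) → (95.136,90.718) → (141.975,81.454) → (160.557,80.236).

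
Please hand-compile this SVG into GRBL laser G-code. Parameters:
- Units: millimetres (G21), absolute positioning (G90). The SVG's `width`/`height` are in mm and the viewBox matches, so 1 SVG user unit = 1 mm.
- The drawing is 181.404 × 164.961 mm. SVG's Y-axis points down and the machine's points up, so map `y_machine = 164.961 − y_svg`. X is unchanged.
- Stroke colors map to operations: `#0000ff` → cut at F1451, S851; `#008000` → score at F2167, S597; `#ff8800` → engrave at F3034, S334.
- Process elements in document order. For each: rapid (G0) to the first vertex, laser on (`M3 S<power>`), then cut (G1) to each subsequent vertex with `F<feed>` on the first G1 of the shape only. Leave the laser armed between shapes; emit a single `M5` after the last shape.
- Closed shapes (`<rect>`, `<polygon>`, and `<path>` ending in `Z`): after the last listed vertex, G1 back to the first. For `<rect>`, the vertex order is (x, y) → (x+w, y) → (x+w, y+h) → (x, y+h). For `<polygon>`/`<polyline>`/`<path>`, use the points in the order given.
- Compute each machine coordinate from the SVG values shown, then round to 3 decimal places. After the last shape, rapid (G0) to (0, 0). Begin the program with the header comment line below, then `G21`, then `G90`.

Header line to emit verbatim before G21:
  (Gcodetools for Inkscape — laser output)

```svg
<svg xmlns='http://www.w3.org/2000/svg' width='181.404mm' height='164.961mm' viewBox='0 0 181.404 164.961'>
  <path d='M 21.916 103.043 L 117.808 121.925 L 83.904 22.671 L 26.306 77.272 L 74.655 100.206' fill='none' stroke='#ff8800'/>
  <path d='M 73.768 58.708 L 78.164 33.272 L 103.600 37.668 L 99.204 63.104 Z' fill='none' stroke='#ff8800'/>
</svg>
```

(Gcodetools for Inkscape — laser output)
G21
G90
G0 X21.916 Y61.918
M3 S334
G1 X117.808 Y43.036 F3034
G1 X83.904 Y142.290
G1 X26.306 Y87.689
G1 X74.655 Y64.755
G0 X73.768 Y106.253
M3 S334
G1 X78.164 Y131.689 F3034
G1 X103.600 Y127.293
G1 X99.204 Y101.857
G1 X73.768 Y106.253
M5
G0 X0.000 Y0.000

viewBox `0 0 181.404 164.961` with mm width/height → 1 unit = 1 mm. Flip: y_m = 164.961 − y_svg.

**Shape 1** — `<path>` open polyline, stroke `#ff8800` → engrave (S334, F3034). Machine vertices: (21.916,61.918) → (117.808,43.036) → (83.904,142.290) → (26.306,87.689) → (74.655,64.755). Open path.

**Shape 2** — `<path>` regular polygon, stroke `#ff8800` → engrave (S334, F3034). Machine vertices: (73.768,106.253) → (78.164,131.689) → (103.600,127.293) → (99.204,101.857) → (73.768,106.253). Closed: final G1 returns to the first vertex.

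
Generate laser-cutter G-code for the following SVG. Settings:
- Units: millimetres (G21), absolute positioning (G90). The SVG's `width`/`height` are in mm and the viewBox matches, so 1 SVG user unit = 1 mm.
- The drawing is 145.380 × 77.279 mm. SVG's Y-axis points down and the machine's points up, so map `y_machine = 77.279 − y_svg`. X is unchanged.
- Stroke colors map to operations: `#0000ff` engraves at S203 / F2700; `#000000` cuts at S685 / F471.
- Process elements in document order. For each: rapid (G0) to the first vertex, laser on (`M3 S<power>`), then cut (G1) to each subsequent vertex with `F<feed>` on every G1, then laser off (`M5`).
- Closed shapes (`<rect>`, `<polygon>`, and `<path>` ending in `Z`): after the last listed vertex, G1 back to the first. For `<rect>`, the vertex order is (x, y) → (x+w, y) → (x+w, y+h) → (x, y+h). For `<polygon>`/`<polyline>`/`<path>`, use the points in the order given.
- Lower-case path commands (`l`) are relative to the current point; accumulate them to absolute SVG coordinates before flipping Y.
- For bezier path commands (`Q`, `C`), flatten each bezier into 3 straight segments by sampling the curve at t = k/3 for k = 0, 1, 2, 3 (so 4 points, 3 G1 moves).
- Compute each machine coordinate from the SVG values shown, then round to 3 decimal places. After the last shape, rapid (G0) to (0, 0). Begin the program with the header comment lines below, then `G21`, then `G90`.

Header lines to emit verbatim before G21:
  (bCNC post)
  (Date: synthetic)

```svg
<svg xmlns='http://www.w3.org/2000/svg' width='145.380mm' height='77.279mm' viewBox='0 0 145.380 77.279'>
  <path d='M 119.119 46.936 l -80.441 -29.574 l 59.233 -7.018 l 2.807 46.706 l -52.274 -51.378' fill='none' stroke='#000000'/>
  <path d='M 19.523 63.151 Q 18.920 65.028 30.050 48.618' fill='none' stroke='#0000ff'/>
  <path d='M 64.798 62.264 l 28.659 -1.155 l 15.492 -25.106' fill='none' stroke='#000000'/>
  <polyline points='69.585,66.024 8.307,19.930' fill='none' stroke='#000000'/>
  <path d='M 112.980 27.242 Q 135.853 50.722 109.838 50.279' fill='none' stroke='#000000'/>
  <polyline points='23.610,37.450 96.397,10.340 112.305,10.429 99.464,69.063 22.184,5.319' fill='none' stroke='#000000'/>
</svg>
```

Since the viewBox matches the mm dimensions, user units are millimetres directly. The only transform is the Y-flip y_m = 77.279 − y_svg.

Shape 1 is a open polyline drawn with `<path>`. Its stroke #000000 means cut at S685, F471. After flipping Y the toolpath is (119.119,30.343) → (38.678,59.917) → (97.911,66.935) → (100.718,20.229) → (48.444,71.607).

Shape 2 is a quadratic bezier drawn with `<path>`. Its stroke #0000ff means engrave at S203, F2700. After flipping Y the toolpath is (19.523,14.128) → (20.425,14.909) → (23.934,19.753) → (30.050,28.661).

Shape 3 is a open polyline drawn with `<path>`. Its stroke #000000 means cut at S685, F471. After flipping Y the toolpath is (64.798,15.015) → (93.457,16.170) → (108.949,41.276).

Shape 4 is a line segment drawn with `<polyline>`. Its stroke #000000 means cut at S685, F471. After flipping Y the toolpath is (69.585,11.255) → (8.307,57.349).

Shape 5 is a quadratic bezier drawn with `<path>`. Its stroke #000000 means cut at S685, F471. After flipping Y the toolpath is (112.980,50.037) → (122.797,37.042) → (121.749,29.363) → (109.838,27.000).

Shape 6 is a open polyline drawn with `<polyline>`. Its stroke #000000 means cut at S685, F471. After flipping Y the toolpath is (23.610,39.829) → (96.397,66.939) → (112.305,66.850) → (99.464,8.216) → (22.184,71.960).

(bCNC post)
(Date: synthetic)
G21
G90
G0 X119.119 Y30.343
M3 S685
G1 X38.678 Y59.917 F471
G1 X97.911 Y66.935 F471
G1 X100.718 Y20.229 F471
G1 X48.444 Y71.607 F471
M5
G0 X19.523 Y14.128
M3 S203
G1 X20.425 Y14.909 F2700
G1 X23.934 Y19.753 F2700
G1 X30.050 Y28.661 F2700
M5
G0 X64.798 Y15.015
M3 S685
G1 X93.457 Y16.170 F471
G1 X108.949 Y41.276 F471
M5
G0 X69.585 Y11.255
M3 S685
G1 X8.307 Y57.349 F471
M5
G0 X112.980 Y50.037
M3 S685
G1 X122.797 Y37.042 F471
G1 X121.749 Y29.363 F471
G1 X109.838 Y27.000 F471
M5
G0 X23.610 Y39.829
M3 S685
G1 X96.397 Y66.939 F471
G1 X112.305 Y66.850 F471
G1 X99.464 Y8.216 F471
G1 X22.184 Y71.960 F471
M5
G0 X0.000 Y0.000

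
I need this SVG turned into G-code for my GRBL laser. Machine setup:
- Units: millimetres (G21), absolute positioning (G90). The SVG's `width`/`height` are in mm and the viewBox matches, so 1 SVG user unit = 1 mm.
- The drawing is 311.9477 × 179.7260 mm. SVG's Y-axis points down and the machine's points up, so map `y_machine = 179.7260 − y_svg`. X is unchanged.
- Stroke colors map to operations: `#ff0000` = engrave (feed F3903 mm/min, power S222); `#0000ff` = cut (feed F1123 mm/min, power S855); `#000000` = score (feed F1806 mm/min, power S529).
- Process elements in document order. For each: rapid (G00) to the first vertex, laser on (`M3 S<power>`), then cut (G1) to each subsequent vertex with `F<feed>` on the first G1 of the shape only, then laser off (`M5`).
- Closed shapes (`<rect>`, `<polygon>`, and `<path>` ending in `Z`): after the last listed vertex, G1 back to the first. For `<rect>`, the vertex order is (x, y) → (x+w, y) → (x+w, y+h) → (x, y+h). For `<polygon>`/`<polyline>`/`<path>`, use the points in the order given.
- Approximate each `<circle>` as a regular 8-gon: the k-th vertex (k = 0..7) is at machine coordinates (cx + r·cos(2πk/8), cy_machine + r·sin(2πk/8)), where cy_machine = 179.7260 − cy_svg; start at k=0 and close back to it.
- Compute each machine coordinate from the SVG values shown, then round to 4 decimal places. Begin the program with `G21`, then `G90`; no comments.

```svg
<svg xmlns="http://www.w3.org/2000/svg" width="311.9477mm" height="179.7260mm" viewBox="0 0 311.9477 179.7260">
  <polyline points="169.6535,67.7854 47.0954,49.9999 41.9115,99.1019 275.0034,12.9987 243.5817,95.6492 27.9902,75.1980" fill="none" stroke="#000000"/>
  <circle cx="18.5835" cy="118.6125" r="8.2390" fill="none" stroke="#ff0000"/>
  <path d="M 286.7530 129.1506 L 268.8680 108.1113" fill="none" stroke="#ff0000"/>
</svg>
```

Since the viewBox matches the mm dimensions, user units are millimetres directly. The only transform is the Y-flip y_m = 179.7260 − y_svg.

Shape 1 is a open polyline drawn with `<polyline>`. Its stroke #000000 means score at S529, F1806. After flipping Y the toolpath is (169.6535,111.9406) → (47.0954,129.7261) → (41.9115,80.6241) → (275.0034,166.7273) → (243.5817,84.0768) → (27.9902,104.5280).

Shape 2 is a circle drawn with `<circle>`. Its stroke #ff0000 means engrave at S222, F3903. After flipping Y the toolpath is (26.8225,61.1135) → (24.4094,66.9394) → (18.5835,69.3525) → (12.7576,66.9394) → (10.3445,61.1135) → (12.7576,55.2876) → (18.5835,52.8745) → (24.4094,55.2876) → (26.8225,61.1135), returning to the start.

Shape 3 is a line segment drawn with `<path>`. Its stroke #ff0000 means engrave at S222, F3903. After flipping Y the toolpath is (286.7530,50.5754) → (268.8680,71.6147).

G21
G90
G00 X169.6535 Y111.9406
M3 S529
G1 X47.0954 Y129.7261 F1806
G1 X41.9115 Y80.6241
G1 X275.0034 Y166.7273
G1 X243.5817 Y84.0768
G1 X27.9902 Y104.5280
M5
G00 X26.8225 Y61.1135
M3 S222
G1 X24.4094 Y66.9394 F3903
G1 X18.5835 Y69.3525
G1 X12.7576 Y66.9394
G1 X10.3445 Y61.1135
G1 X12.7576 Y55.2876
G1 X18.5835 Y52.8745
G1 X24.4094 Y55.2876
G1 X26.8225 Y61.1135
M5
G00 X286.7530 Y50.5754
M3 S222
G1 X268.8680 Y71.6147 F3903
M5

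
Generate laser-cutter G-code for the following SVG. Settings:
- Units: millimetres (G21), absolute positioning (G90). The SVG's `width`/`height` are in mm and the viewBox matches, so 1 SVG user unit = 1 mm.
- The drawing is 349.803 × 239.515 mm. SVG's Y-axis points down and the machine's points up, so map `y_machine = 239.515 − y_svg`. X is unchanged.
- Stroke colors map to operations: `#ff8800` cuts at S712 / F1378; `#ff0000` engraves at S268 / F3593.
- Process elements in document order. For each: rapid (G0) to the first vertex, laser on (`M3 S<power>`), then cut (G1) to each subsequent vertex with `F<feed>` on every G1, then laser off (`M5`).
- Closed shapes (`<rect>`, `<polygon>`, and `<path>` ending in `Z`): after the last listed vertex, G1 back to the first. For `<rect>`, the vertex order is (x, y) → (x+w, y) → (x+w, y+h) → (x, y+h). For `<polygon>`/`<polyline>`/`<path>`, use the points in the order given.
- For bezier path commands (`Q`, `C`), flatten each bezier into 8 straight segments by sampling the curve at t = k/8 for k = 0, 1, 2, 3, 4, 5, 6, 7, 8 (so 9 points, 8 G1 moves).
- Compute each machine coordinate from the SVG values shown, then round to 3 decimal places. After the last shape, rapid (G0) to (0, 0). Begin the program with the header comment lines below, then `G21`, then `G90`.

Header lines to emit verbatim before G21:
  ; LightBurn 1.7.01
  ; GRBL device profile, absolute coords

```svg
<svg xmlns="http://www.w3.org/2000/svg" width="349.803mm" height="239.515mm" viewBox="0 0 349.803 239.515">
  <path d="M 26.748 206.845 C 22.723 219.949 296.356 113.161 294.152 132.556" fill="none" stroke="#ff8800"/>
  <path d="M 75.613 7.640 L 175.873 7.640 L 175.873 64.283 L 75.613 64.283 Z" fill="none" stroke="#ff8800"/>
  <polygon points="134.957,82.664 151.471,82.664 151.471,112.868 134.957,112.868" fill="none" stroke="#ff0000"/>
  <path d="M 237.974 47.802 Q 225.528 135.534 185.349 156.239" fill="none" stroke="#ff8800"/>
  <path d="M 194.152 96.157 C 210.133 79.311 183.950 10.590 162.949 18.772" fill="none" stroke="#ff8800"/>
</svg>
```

Since the viewBox matches the mm dimensions, user units are millimetres directly. The only transform is the Y-flip y_m = 239.515 − y_svg.

Shape 1 is a cubic bezier drawn with `<path>`. Its stroke #ff8800 means cut at S712, F1378. After flipping Y the toolpath is (26.748,32.670) → (37.173,32.895) → (67.142,41.477) → (110.169,55.531) → (159.767,72.174) → (209.451,88.522) → (252.734,101.691) → (283.130,108.798) → (294.152,106.959).

Shape 2 is a rectangle drawn with `<path>`. Its stroke #ff8800 means cut at S712, F1378. After flipping Y the toolpath is (75.613,231.875) → (175.873,231.875) → (175.873,175.232) → (75.613,175.232) → (75.613,231.875), returning to the start.

Shape 3 is a rectangle drawn with `<polygon>`. Its stroke #ff0000 means engrave at S268, F3593. After flipping Y the toolpath is (134.957,156.851) → (151.471,156.851) → (151.471,126.647) → (134.957,126.647) → (134.957,156.851), returning to the start.

Shape 4 is a quadratic bezier drawn with `<path>`. Its stroke #ff8800 means cut at S712, F1378. After flipping Y the toolpath is (237.974,191.713) → (234.429,170.827) → (230.018,152.036) → (224.740,135.340) → (218.595,120.738) → (211.583,108.230) → (203.705,97.818) → (194.960,89.500) → (185.349,83.276).

Shape 5 is a cubic bezier drawn with `<path>`. Its stroke #ff8800 means cut at S712, F1378. After flipping Y the toolpath is (194.152,143.358) → (198.261,151.855) → (198.972,163.707) → (196.839,177.403) → (192.419,191.436) → (186.265,204.295) → (178.932,214.472) → (170.975,220.458) → (162.949,220.743).

; LightBurn 1.7.01
; GRBL device profile, absolute coords
G21
G90
G0 X26.748 Y32.670
M3 S712
G1 X37.173 Y32.895 F1378
G1 X67.142 Y41.477 F1378
G1 X110.169 Y55.531 F1378
G1 X159.767 Y72.174 F1378
G1 X209.451 Y88.522 F1378
G1 X252.734 Y101.691 F1378
G1 X283.130 Y108.798 F1378
G1 X294.152 Y106.959 F1378
M5
G0 X75.613 Y231.875
M3 S712
G1 X175.873 Y231.875 F1378
G1 X175.873 Y175.232 F1378
G1 X75.613 Y175.232 F1378
G1 X75.613 Y231.875 F1378
M5
G0 X134.957 Y156.851
M3 S268
G1 X151.471 Y156.851 F3593
G1 X151.471 Y126.647 F3593
G1 X134.957 Y126.647 F3593
G1 X134.957 Y156.851 F3593
M5
G0 X237.974 Y191.713
M3 S712
G1 X234.429 Y170.827 F1378
G1 X230.018 Y152.036 F1378
G1 X224.740 Y135.340 F1378
G1 X218.595 Y120.738 F1378
G1 X211.583 Y108.230 F1378
G1 X203.705 Y97.818 F1378
G1 X194.960 Y89.500 F1378
G1 X185.349 Y83.276 F1378
M5
G0 X194.152 Y143.358
M3 S712
G1 X198.261 Y151.855 F1378
G1 X198.972 Y163.707 F1378
G1 X196.839 Y177.403 F1378
G1 X192.419 Y191.436 F1378
G1 X186.265 Y204.295 F1378
G1 X178.932 Y214.472 F1378
G1 X170.975 Y220.458 F1378
G1 X162.949 Y220.743 F1378
M5
G0 X0.000 Y0.000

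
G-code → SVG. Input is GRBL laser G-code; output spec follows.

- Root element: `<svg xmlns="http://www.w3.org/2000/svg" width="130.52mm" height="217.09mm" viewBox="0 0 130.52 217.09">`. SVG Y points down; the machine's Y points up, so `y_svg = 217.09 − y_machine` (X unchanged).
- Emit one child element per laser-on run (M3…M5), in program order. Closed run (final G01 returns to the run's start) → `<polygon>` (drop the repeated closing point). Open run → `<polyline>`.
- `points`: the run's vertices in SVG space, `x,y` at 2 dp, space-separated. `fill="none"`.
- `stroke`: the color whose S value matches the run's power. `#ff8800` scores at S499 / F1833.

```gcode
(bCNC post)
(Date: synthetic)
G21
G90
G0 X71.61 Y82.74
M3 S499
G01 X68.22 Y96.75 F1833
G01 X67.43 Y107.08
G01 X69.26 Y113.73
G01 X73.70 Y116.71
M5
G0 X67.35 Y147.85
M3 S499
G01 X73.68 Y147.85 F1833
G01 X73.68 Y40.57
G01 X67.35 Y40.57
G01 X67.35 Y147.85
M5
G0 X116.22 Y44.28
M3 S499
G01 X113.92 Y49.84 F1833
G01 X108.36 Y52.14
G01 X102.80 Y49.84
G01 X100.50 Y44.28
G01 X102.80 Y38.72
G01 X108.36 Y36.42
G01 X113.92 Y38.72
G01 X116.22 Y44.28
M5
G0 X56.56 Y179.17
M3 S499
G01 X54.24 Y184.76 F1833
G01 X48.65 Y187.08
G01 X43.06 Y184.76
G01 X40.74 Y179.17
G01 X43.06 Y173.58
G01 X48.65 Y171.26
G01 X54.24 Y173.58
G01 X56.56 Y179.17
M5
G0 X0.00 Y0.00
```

<svg xmlns="http://www.w3.org/2000/svg" width="130.52mm" height="217.09mm" viewBox="0 0 130.52 217.09">
  <polyline points="71.61,134.35 68.22,120.34 67.43,110.01 69.26,103.36 73.70,100.38" fill="none" stroke="#ff8800"/>
  <polygon points="67.35,69.24 73.68,69.24 73.68,176.52 67.35,176.52" fill="none" stroke="#ff8800"/>
  <polygon points="116.22,172.81 113.92,167.25 108.36,164.95 102.80,167.25 100.50,172.81 102.80,178.37 108.36,180.67 113.92,178.37" fill="none" stroke="#ff8800"/>
  <polygon points="56.56,37.92 54.24,32.33 48.65,30.01 43.06,32.33 40.74,37.92 43.06,43.51 48.65,45.83 54.24,43.51" fill="none" stroke="#ff8800"/>
</svg>

Each laser-on run becomes one SVG element. Flip Y back into SVG space with y_svg = 217.09 − y_machine. Every run uses S499, so all elements get stroke `#ff8800` (score).

Run 1: The run is open, so emit a `<polyline>` with points (Y-flipped): 71.61,134.35 68.22,120.34 67.43,110.01 69.26,103.36 73.70,100.38.

Run 2: The run returns to its start, so emit a `<polygon>` with points (Y-flipped): 67.35,69.24 73.68,69.24 73.68,176.52 67.35,176.52.

Run 3: The run returns to its start, so emit a `<polygon>` with points (Y-flipped): 116.22,172.81 113.92,167.25 108.36,164.95 102.80,167.25 100.50,172.81 102.80,178.37 108.36,180.67 113.92,178.37.

Run 4: The run returns to its start, so emit a `<polygon>` with points (Y-flipped): 56.56,37.92 54.24,32.33 48.65,30.01 43.06,32.33 40.74,37.92 43.06,43.51 48.65,45.83 54.24,43.51.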